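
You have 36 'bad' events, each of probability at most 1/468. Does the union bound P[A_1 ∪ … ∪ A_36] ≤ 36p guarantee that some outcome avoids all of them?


Union bound: P[∪_{i=1}^{36} A_i] ≤ Σ_i P[A_i] ≤ 36·p = 36·(1/468) = 1/13.
Numerically: 1/13 ≈ 0.07692.
Is 1/13 < 1? YES.
Since P[∪ A_i] ≤ 1/13 < 1, the complement has P[∩ A_i^c] ≥ 1 − 1/13 = 12/13 > 0, so some outcome avoids every A_i.

36·p = 1/13 ≈ 0.07692; existence CERTIFIED by the union bound.


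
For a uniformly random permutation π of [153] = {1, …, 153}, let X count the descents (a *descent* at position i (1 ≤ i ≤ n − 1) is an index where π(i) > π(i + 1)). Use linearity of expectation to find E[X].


Write X = Σ X_I over i = 1, …, 152, with X_I the indicator of one descent.
There are 152 indicators.
For each fixed i, the pair (π(i), π(i+1)) is a uniformly random ordered pair of distinct values from {1, …, 153}; by symmetry P[π(i) > π(i+1)] = 1/2.
By linearity: E[X] = 152 · (1/2) = (153 − 1) · (1/2) = 76 ≈ 76.00000.

E[X] = 76 = 76.00000.


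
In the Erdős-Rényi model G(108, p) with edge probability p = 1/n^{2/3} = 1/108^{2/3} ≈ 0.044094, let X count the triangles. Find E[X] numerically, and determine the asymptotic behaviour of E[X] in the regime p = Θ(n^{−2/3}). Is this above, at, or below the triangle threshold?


Number of potential triangles: C(108, 3) = 204156.
Each occurs with probability p³ ≈ (0.044094)³ ≈ 8.5733882e-05.
By linearity: E[X] = C(108, 3)·p³ ≈ 204156 · 8.5733882e-05 ≈ 17.50309.
Since α = 2/3 < 1, p = c/n^{2/3} ≫ 1/n is above the triangle threshold p ~ 1/n. Asymptotically E[X] ~ (c³/6)·n^{3(1−α)} = (1³/6)·n^{1} → ∞; triangles are abundant w.h.p.

E[X] ≈ 17.50309; in regime p = Θ(1/n^{2/3}) E[X] diverges (above the triangle threshold p ~ 1/n).


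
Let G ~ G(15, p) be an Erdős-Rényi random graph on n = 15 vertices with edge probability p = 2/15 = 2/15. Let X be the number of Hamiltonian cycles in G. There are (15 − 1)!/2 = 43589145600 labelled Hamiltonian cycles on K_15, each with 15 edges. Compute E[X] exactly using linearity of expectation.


K_15 has (15 − 1)!/2 = 43589145600 labelled Hamiltonian cycles.
For each such Hamiltonian cycle H, let X_H = 1 if all 15 edges of H are present in G. Then P[X_H = 1] = p^{15} = (2/15)^{15} = 32768/437893890380859375.
By linearity of expectation: E[X] = Σ_H E[X_H] = 43589145600 · p^{15} = 43589145600 · 32768/437893890380859375 = 235115905024/72081298828125.
Numerically: E[X] ≈ 0.0032618.

E[X] = 43589145600 · (2/15)^{15} = 235115905024/72081298828125 ≈ 0.0032618.


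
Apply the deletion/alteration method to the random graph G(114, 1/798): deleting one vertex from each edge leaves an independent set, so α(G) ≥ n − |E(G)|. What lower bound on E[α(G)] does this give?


E[|E(G)|] = C(114, 2)·p = 6441 · (1/798) = 113/14.
E[α(G)] ≥ n − E[|E(G)|] = 114 − 113/14 = 1483/14.
Numerically: ≈ 105.9286.
(This is only a lower bound; the true E[α(G)] may be larger.)

E[α(G)] ≥ 1483/14 ≈ 105.9286.


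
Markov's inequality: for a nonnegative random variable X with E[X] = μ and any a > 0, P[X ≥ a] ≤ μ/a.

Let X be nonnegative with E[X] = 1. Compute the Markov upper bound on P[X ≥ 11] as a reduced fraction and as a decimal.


μ = E[X] = 1, a = 11.
Markov: P[X ≥ 11] ≤ μ/a = (1)/11 = 1/11.
Numerically: ≈ 0.09091.
(Since a = 11 > μ = 1.00000, the bound 1/11 is < 1 and informative.)

P[X ≥ 11] ≤ 1/11 ≈ 0.09091.


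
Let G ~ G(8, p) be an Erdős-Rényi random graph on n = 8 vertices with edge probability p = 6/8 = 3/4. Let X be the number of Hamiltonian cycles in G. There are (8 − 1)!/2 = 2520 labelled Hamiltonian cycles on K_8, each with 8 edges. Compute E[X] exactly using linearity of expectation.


K_8 has (8 − 1)!/2 = 2520 labelled Hamiltonian cycles.
For each such Hamiltonian cycle H, let X_H = 1 if all 8 edges of H are present in G. Then P[X_H = 1] = p^{8} = (3/4)^{8} = 6561/65536.
Summing the indicators: E[X] = Σ_H E[X_H] = 2520 · p^{8} = 2520 · 6561/65536 = 2066715/8192.
Numerically: E[X] ≈ 252.28.

E[X] = 2520 · (3/4)^{8} = 2066715/8192 ≈ 252.28.


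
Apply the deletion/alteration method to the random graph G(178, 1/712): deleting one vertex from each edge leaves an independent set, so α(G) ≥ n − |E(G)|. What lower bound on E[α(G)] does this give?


E[|E(G)|] = C(178, 2)·p = 15753 · (1/712) = 177/8.
E[α(G)] ≥ n − E[|E(G)|] = 178 − 177/8 = 1247/8.
Numerically: ≈ 155.87500.
(This is only a lower bound; the true E[α(G)] may be larger.)

E[α(G)] ≥ 1247/8 ≈ 155.87500.


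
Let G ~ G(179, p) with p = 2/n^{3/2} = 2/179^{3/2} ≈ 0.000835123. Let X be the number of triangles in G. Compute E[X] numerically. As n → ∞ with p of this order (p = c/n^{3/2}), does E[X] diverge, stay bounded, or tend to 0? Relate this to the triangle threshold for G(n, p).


Number of potential triangles: C(179, 3) = 939929.
Each occurs with probability p³ ≈ (0.000835123)³ ≈ 5.82440207e-10.
By linearity: E[X] = C(179, 3)·p³ ≈ 939929 · 5.82440207e-10 ≈ 0.000547.
Since α = 3/2 > 1, p = c/n^{3/2} = o(1/n) is below the triangle threshold p ~ 1/n. Asymptotically E[X] ~ (c³/6)·n^{3(1−α)} = (2³/6)·n^{-1.5} → 0, so by Markov's inequality G has no triangles w.h.p.

E[X] ≈ 0.000547; in regime p = Θ(1/n^{3/2}) E[X] tends to 0 (below the triangle threshold p ~ 1/n).


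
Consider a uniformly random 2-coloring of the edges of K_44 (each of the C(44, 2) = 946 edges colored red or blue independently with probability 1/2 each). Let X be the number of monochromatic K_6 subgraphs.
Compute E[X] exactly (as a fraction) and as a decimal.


Let X = Σ_S X_S over the C(44, 6) = 7059052 subsets S of size 6, where X_S = 1 if the K_6 on S is monochromatic.
For a fixed S, the K_6 on S has C(6, 2) = 15 edges. P[all 15 edges red] = (1/2)^15, and likewise for blue, so P[monochromatic] = 2·(1/2)^15 = 2^{1 − 15} = 1/16384.
By linearity: E[X] = C(44, 6) · 2^{1 − 15} = 7059052 · 1/16384 = 1764763/4096.
Numerically: E[X] ≈ 430.85034.

E[X] = C(44,6)·2^(1−C(6,2)) = 1764763/4096 ≈ 430.85034.


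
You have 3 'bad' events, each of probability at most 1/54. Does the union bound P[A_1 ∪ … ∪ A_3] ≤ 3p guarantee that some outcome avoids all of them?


Union bound: P[∪_{i=1}^{3} A_i] ≤ Σ_i P[A_i] ≤ 3·p = 3·(1/54) = 1/18.
Numerically: 1/18 ≈ 0.05556.
Is 1/18 < 1? YES.
Since P[∪ A_i] ≤ 1/18 < 1, the complement has P[∩ A_i^c] ≥ 1 − 1/18 = 17/18 > 0, so some outcome avoids every A_i.

3·p = 1/18 ≈ 0.05556; existence CERTIFIED by the union bound.


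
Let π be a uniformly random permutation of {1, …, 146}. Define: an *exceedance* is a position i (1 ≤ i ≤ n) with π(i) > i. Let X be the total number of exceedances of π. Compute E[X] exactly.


Write X = Σ_{i=1}^{146} X_i, where X_i = 1_{π(i) > i}.
For each fixed i, π(i) is uniform over {1, …, 146} (marginal of a uniform permutation), so P[π(i) > i] = (n − i)/n. Summing: Σ_{i=1}^{146} (n − i)/n = (0 + 1 + … + 145)/146 = 146(146 − 1)/(2·146) = (146 − 1)/2.
Hence E[X] = Σ_{i=1}^{146} (146 − i)/146 = 145/2 ≈ 72.5000.

E[X] = 145/2 = 72.5000.


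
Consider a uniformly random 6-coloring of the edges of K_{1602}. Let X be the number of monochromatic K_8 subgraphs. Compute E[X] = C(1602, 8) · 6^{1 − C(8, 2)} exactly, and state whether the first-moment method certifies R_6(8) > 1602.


E[X] = C(1602, 8) · 6^{1 − 28} = 1057248389245018627800 · 6^{−27} = 1057248389245018627800/1023490369077469249536.
As a reduced fraction: E[X] = 14684005406180814275/14215144014964850688 ≈ 1.03298.
Is E[X] < 1? NO.
Since E[X] ≥ 1, the first-moment bound is inconclusive at n = 1602; it does NOT by itself certify R_6(8) > 1602.

E[X] = 14684005406180814275/14215144014964850688 ≈ 1.03298; E[X] ≥ 1; first-moment method inconclusive here.


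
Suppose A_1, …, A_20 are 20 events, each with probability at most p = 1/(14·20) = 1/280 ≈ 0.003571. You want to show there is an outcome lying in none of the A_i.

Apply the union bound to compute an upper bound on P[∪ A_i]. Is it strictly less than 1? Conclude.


Union bound: P[∪_{i=1}^{20} A_i] ≤ Σ_i P[A_i] ≤ 20·p = 20·(1/280) = 1/14.
Numerically: 1/14 ≈ 0.071429.
Is 1/14 < 1? YES.
Since P[∪ A_i] ≤ 1/14 < 1, the complement has P[∩ A_i^c] ≥ 1 − 1/14 = 13/14 > 0, so some outcome avoids every A_i.

20·p = 1/14 ≈ 0.071429; existence CERTIFIED by the union bound.


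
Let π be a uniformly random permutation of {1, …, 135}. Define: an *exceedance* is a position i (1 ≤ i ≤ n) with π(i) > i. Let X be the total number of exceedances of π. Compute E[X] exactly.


Write X = Σ_{i=1}^{135} X_i, where X_i = 1_{π(i) > i}.
For each fixed i, π(i) is uniform over {1, …, 135} (marginal of a uniform permutation), so P[π(i) > i] = (n − i)/n. Summing: Σ_{i=1}^{135} (n − i)/n = (0 + 1 + … + 134)/135 = 135(135 − 1)/(2·135) = (135 − 1)/2.
Hence E[X] = Σ_{i=1}^{135} (135 − i)/135 = 67 ≈ 67.0000.

E[X] = 67 = 67.0000.


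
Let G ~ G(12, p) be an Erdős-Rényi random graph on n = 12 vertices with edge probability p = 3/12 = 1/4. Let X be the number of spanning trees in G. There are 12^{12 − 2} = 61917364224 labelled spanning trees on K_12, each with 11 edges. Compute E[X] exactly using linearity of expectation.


K_12 has 12^{12 − 2} = 61917364224 labelled spanning trees.
For each such spanning tree H, let X_H = 1 if all 11 edges of H are present in G. Then P[X_H = 1] = p^{11} = (1/4)^{11} = 1/4194304.
By linearity of expectation: E[X] = Σ_H E[X_H] = 61917364224 · p^{11} = 61917364224 · 1/4194304 = 59049/4.
Numerically: E[X] ≈ 14762.

E[X] = 61917364224 · (1/4)^{11} = 59049/4 ≈ 14762.


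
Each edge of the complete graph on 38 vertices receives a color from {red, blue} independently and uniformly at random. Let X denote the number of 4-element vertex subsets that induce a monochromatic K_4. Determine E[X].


Let X = Σ_S X_S over the C(38, 4) = 73815 subsets S of size 4, where X_S = 1 if the K_4 on S is monochromatic.
For a fixed S, the K_4 on S has C(4, 2) = 6 edges. P[all 6 edges red] = (1/2)^6, and likewise for blue, so P[monochromatic] = 2·(1/2)^6 = 2^{1 − 6} = 1/32.
Summing: E[X] = C(38, 4) · 2^{1 − 6} = 73815 · 1/32 = 73815/32.
Numerically: E[X] ≈ 2306.71875.

E[X] = C(38,4)·2^(1−C(4,2)) = 73815/32 ≈ 2306.71875.


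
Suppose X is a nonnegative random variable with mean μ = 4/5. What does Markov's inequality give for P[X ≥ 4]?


μ = E[X] = 4/5, a = 4.
Markov: P[X ≥ 4] ≤ μ/a = (4/5)/4 = 1/5.
Numerically: ≈ 0.2000.
(Since a = 4 > μ = 0.8000, the bound 1/5 is < 1 and informative.)

P[X ≥ 4] ≤ 1/5 ≈ 0.2000.


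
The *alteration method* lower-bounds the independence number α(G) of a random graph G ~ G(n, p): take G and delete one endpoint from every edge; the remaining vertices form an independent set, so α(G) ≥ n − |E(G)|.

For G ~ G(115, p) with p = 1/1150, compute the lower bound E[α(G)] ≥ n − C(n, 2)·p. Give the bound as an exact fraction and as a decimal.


E[|E(G)|] = C(115, 2)·p = 6555 · (1/1150) = 57/10.
E[α(G)] ≥ n − E[|E(G)|] = 115 − 57/10 = 1093/10.
Numerically: ≈ 109.300.
(This is only a lower bound; the true E[α(G)] may be larger.)

E[α(G)] ≥ 1093/10 ≈ 109.300.


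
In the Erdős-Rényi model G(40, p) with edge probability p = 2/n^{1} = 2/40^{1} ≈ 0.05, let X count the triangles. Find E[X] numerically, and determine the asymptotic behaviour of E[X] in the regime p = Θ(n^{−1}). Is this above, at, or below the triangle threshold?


Number of potential triangles: C(40, 3) = 9880.
Each occurs with probability p³ ≈ (0.05)³ ≈ 1.25000000e-04.
By linearity: E[X] = C(40, 3)·p³ ≈ 9880 · 1.25000000e-04 ≈ 1.235000.
Here α = 1, so p = 2/n is exactly at the triangle threshold p ~ 1/n. Asymptotically E[X] → c³/6 = 2³/6 = 4/3 ≈ 1.333333, a bounded constant. In this regime the triangle count is asymptotically Poisson(c³/6).

E[X] ≈ 1.235000; in regime p = Θ(1/n^{1}) E[X] stays bounded (at the triangle threshold p ~ 1/n).


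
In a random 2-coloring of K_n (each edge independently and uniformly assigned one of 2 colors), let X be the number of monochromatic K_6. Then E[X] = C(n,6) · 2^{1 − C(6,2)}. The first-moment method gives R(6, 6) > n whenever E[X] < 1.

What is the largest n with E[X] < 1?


We need C(n, 6) · 2^{1 − 15} < 1, i.e. C(n, 6) < 2^{15 − 1} = 16384.
Check values of n near the boundary:
  n = 13: C(13, 6) = 1716; 1716 < 16384? YES
  n = 14: C(14, 6) = 3003; 3003 < 16384? YES
  n = 15: C(15, 6) = 5005; 5005 < 16384? YES
  n = 16: C(16, 6) = 8008; 8008 < 16384? YES
  n = 17: C(17, 6) = 12376; 12376 < 16384? YES
  n = 18: C(18, 6) = 18564; 18564 < 16384? NO
  n = 19: C(19, 6) = 27132; 27132 < 16384? NO
The largest n with C(n, 6) < 16384 is n = 17 (where E[X] = 1547/2048 ≈ 0.755371). Hence R(6, 6) > 17, i.e. R(6, 6) ≥ 18.

Largest n = 17; hence R(6, 6) > 17.


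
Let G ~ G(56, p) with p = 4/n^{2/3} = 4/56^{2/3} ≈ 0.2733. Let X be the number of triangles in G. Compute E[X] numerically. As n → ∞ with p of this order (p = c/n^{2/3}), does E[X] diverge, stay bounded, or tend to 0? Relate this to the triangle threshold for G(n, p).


Number of potential triangles: C(56, 3) = 27720.
Each occurs with probability p³ ≈ (0.2733)³ ≈ 2.040816e-02.
By linearity: E[X] = C(56, 3)·p³ ≈ 27720 · 2.040816e-02 ≈ 565.7143.
Since α = 2/3 < 1, p = c/n^{2/3} ≫ 1/n is above the triangle threshold p ~ 1/n. Asymptotically E[X] ~ (c³/6)·n^{3(1−α)} = (4³/6)·n^{1} → ∞; triangles are abundant w.h.p.

E[X] ≈ 565.7143; in regime p = Θ(1/n^{2/3}) E[X] diverges (above the triangle threshold p ~ 1/n).


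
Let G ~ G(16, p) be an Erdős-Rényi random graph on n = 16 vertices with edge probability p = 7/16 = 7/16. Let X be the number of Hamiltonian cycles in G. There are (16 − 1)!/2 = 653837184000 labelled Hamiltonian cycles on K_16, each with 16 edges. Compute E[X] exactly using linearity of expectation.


K_16 has (16 − 1)!/2 = 653837184000 labelled Hamiltonian cycles.
For each such Hamiltonian cycle H, let X_H = 1 if all 16 edges of H are present in G. Then P[X_H = 1] = p^{16} = (7/16)^{16} = 33232930569601/18446744073709551616.
Summing the indicators: E[X] = Σ_H E[X_H] = 653837184000 · p^{16} = 653837184000 · 33232930569601/18446744073709551616 = 21219654042671322112875/18014398509481984.
Numerically: E[X] ≈ 1.178e+06.

E[X] = 653837184000 · (7/16)^{16} = 21219654042671322112875/18014398509481984 ≈ 1.178e+06.


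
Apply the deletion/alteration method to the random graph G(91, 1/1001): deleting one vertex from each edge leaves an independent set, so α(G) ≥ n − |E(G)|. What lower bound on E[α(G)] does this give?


E[|E(G)|] = C(91, 2)·p = 4095 · (1/1001) = 45/11.
E[α(G)] ≥ n − E[|E(G)|] = 91 − 45/11 = 956/11.
Numerically: ≈ 86.909.
(This is only a lower bound; the true E[α(G)] may be larger.)

E[α(G)] ≥ 956/11 ≈ 86.909.


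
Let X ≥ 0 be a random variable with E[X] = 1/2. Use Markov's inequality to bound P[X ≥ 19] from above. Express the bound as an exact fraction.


μ = E[X] = 1/2, a = 19.
Markov: P[X ≥ 19] ≤ μ/a = (1/2)/19 = 1/38.
Numerically: ≈ 0.026316.
(Since a = 19 > μ = 0.500000, the bound 1/38 is < 1 and informative.)

P[X ≥ 19] ≤ 1/38 ≈ 0.026316.


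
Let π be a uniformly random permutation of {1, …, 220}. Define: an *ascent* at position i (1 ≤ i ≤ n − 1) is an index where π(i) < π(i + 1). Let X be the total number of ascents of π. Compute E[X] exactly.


Write X = Σ X_I over i = 1, …, 219, with X_I the indicator of one ascent.
There are 219 indicators.
For each fixed i, the pair (π(i), π(i+1)) is a uniformly random ordered pair of distinct values from {1, …, 220}; by symmetry P[π(i) < π(i+1)] = 1/2.
By linearity: E[X] = 219 · (1/2) = (220 − 1) · (1/2) = 219/2 ≈ 109.50000.

E[X] = 219/2 = 109.50000.


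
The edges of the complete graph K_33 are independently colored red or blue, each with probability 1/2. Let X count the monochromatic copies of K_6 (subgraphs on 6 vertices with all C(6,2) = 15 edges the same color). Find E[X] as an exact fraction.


Let X = Σ_S X_S over the C(33, 6) = 1107568 subsets S of size 6, where X_S = 1 if the K_6 on S is monochromatic.
For a fixed S, the K_6 on S has C(6, 2) = 15 edges. P[all 15 edges red] = (1/2)^15, and likewise for blue, so P[monochromatic] = 2·(1/2)^15 = 2^{1 − 15} = 1/16384.
By linearity of expectation: E[X] = C(33, 6) · 2^{1 − 15} = 1107568 · 1/16384 = 69223/1024.
Numerically: E[X] ≈ 67.6006.

E[X] = C(33,6)·2^(1−C(6,2)) = 69223/1024 ≈ 67.6006.


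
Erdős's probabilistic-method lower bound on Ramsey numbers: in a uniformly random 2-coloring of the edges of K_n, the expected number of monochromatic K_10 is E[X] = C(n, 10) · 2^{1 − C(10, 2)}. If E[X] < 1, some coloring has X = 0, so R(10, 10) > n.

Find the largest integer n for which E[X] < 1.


We need C(n, 10) · 2^{1 − 45} < 1, i.e. C(n, 10) < 2^{45 − 1} = 17592186044416.
Check values of n near the boundary:
  n = 96: C(96, 10) = 11279926456656; 11279926456656 < 17592186044416? YES
  n = 97: C(97, 10) = 12576469727536; 12576469727536 < 17592186044416? YES
  n = 98: C(98, 10) = 14005614014756; 14005614014756 < 17592186044416? YES
  n = 99: C(99, 10) = 15579278510796; 15579278510796 < 17592186044416? YES
  n = 100: C(100, 10) = 17310309456440; 17310309456440 < 17592186044416? YES
  n = 101: C(101, 10) = 19212541264840; 19212541264840 < 17592186044416? NO
  n = 102: C(102, 10) = 21300860967540; 21300860967540 < 17592186044416? NO
The largest n with C(n, 10) < 17592186044416 is n = 100 (where E[X] = 2163788682055/2199023255552 ≈ 0.984). Hence R(10, 10) > 100, i.e. R(10, 10) ≥ 101.

Largest n = 100; hence R(10, 10) > 100.


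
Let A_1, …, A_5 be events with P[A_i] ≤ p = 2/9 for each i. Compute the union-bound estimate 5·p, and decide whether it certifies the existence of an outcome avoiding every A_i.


Union bound: P[∪_{i=1}^{5} A_i] ≤ Σ_i P[A_i] ≤ 5·p = 5·(2/9) = 10/9.
Numerically: 10/9 ≈ 1.111111.
Is 10/9 < 1? NO.
Since the bound 10/9 is ≥ 1, the union bound is uninformative here; it does NOT by itself certify existence.

5·p = 10/9 ≈ 1.111111; existence NOT certified by the union bound.


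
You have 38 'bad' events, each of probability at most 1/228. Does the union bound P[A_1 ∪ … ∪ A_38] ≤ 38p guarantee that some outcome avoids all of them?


Union bound: P[∪_{i=1}^{38} A_i] ≤ Σ_i P[A_i] ≤ 38·p = 38·(1/228) = 1/6.
Numerically: 1/6 ≈ 0.1667.
Is 1/6 < 1? YES.
Since P[∪ A_i] ≤ 1/6 < 1, the complement has P[∩ A_i^c] ≥ 1 − 1/6 = 5/6 > 0, so some outcome avoids every A_i.

38·p = 1/6 ≈ 0.1667; existence CERTIFIED by the union bound.


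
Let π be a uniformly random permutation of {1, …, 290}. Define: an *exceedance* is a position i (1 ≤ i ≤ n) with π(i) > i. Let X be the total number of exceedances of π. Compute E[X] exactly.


Write X = Σ_{i=1}^{290} X_i, where X_i = 1_{π(i) > i}.
For each fixed i, π(i) is uniform over {1, …, 290} (marginal of a uniform permutation), so P[π(i) > i] = (n − i)/n. Summing: Σ_{i=1}^{290} (n − i)/n = (0 + 1 + … + 289)/290 = 290(290 − 1)/(2·290) = (290 − 1)/2.
Hence E[X] = Σ_{i=1}^{290} (290 − i)/290 = 289/2 ≈ 144.500.

E[X] = 289/2 = 144.500.


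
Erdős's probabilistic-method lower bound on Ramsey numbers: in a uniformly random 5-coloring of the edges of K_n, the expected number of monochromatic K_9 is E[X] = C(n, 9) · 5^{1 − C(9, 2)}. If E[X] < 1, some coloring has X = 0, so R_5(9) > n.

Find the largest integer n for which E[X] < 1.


We need C(n, 9) · 5^{1 − 36} < 1, i.e. C(n, 9) < 5^{36 − 1} = 2910383045673370361328125.
Check values of n near the boundary:
  n = 2165: C(2165, 9) = 2832220612024886803272630; 2832220612024886803272630 < 2910383045673370361328125? YES
  n = 2166: C(2166, 9) = 2844037944203015677277940; 2844037944203015677277940 < 2910383045673370361328125? YES
  n = 2167: C(2167, 9) = 2855899084841489792706810; 2855899084841489792706810 < 2910383045673370361328125? YES
  n = 2168: C(2168, 9) = 2867804175977929537095120; 2867804175977929537095120 < 2910383045673370361328125? YES
  n = 2169: C(2169, 9) = 2879753360044504243499683; 2879753360044504243499683 < 2910383045673370361328125? YES
  n = 2170: C(2170, 9) = 2891746779868845075610510; 2891746779868845075610510 < 2910383045673370361328125? YES
  n = 2171: C(2171, 9) = 2903784578674959601827205; 2903784578674959601827205 < 2910383045673370361328125? YES
  n = 2172: C(2172, 9) = 2915866900084148060642020; 2915866900084148060642020 < 2910383045673370361328125? NO
  n = 2173: C(2173, 9) = 2927993888115921319674265; 2927993888115921319674265 < 2910383045673370361328125? NO
  n = 2174: C(2174, 9) = 2940165687188920530702934; 2940165687188920530702934 < 2910383045673370361328125? NO
The largest n with C(n, 9) < 2910383045673370361328125 is n = 2171 (where E[X] = 580756915734991920365441/582076609134674072265625 ≈ 0.998). Hence R_5(9) > 2171, i.e. R_5(9) ≥ 2172.

Largest n = 2171; hence R_5(9) > 2171.


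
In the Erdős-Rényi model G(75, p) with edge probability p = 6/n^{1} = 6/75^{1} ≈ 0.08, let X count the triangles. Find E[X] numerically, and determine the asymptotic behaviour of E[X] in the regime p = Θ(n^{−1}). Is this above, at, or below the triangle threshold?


Number of potential triangles: C(75, 3) = 67525.
Each occurs with probability p³ ≈ (0.08)³ ≈ 5.120000e-04.
By linearity: E[X] = C(75, 3)·p³ ≈ 67525 · 5.120000e-04 ≈ 34.5728.
Here α = 1, so p = 6/n is exactly at the triangle threshold p ~ 1/n. Asymptotically E[X] → c³/6 = 6³/6 = 36 ≈ 36.0000, a bounded constant. In this regime the triangle count is asymptotically Poisson(c³/6).

E[X] ≈ 34.5728; in regime p = Θ(1/n^{1}) E[X] stays bounded (at the triangle threshold p ~ 1/n).


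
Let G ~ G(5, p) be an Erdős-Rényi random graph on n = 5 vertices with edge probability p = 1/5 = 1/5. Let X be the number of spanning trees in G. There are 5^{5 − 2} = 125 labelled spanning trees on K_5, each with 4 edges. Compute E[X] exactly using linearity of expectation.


K_5 has 5^{5 − 2} = 125 labelled spanning trees.
For each such spanning tree H, let X_H = 1 if all 4 edges of H are present in G. Then P[X_H = 1] = p^{4} = (1/5)^{4} = 1/625.
By linearity of expectation: E[X] = Σ_H E[X_H] = 125 · p^{4} = 125 · 1/625 = 1/5.
Numerically: E[X] ≈ 0.2.

E[X] = 125 · (1/5)^{4} = 1/5 ≈ 0.2.


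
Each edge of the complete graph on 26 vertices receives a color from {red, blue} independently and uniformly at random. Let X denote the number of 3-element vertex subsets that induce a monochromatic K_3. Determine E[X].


Let X = Σ_S X_S over the C(26, 3) = 2600 subsets S of size 3, where X_S = 1 if the K_3 on S is monochromatic.
For a fixed S, the K_3 on S has C(3, 2) = 3 edges. P[all 3 edges red] = (1/2)^3, and likewise for blue, so P[monochromatic] = 2·(1/2)^3 = 2^{1 − 3} = 1/4.
By linearity: E[X] = C(26, 3) · 2^{1 − 3} = 2600 · 1/4 = 650.
Numerically: E[X] ≈ 650.000000.

E[X] = C(26,3)·2^(1−C(3,2)) = 650 ≈ 650.000000.


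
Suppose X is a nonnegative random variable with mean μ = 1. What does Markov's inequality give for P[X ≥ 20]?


μ = E[X] = 1, a = 20.
Markov: P[X ≥ 20] ≤ μ/a = (1)/20 = 1/20.
Numerically: ≈ 0.050.
(Since a = 20 > μ = 1.000, the bound 1/20 is < 1 and informative.)

P[X ≥ 20] ≤ 1/20 ≈ 0.050.


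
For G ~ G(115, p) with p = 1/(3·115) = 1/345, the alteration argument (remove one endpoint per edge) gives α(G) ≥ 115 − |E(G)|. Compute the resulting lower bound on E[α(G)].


E[|E(G)|] = C(115, 2)·p = 6555 · (1/345) = 19.
E[α(G)] ≥ n − E[|E(G)|] = 115 − 19 = 96.
Numerically: ≈ 96.000.
(This is only a lower bound; the true E[α(G)] may be larger.)

E[α(G)] ≥ 96 ≈ 96.000.


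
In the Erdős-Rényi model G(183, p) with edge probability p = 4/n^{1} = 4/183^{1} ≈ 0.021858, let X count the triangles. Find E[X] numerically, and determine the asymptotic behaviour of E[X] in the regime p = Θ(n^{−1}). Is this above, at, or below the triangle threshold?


Number of potential triangles: C(183, 3) = 1004731.
Each occurs with probability p³ ≈ (0.021858)³ ≈ 1.0443034e-05.
By linearity: E[X] = C(183, 3)·p³ ≈ 1004731 · 1.0443034e-05 ≈ 10.49244.
Here α = 1, so p = 4/n is exactly at the triangle threshold p ~ 1/n. Asymptotically E[X] → c³/6 = 4³/6 = 32/3 ≈ 10.66667, a bounded constant. In this regime the triangle count is asymptotically Poisson(c³/6).

E[X] ≈ 10.49244; in regime p = Θ(1/n^{1}) E[X] stays bounded (at the triangle threshold p ~ 1/n).


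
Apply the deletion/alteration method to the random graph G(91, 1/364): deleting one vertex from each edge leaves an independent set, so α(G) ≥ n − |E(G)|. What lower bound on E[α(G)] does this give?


E[|E(G)|] = C(91, 2)·p = 4095 · (1/364) = 45/4.
E[α(G)] ≥ n − E[|E(G)|] = 91 − 45/4 = 319/4.
Numerically: ≈ 79.75000.
(This is only a lower bound; the true E[α(G)] may be larger.)

E[α(G)] ≥ 319/4 ≈ 79.75000.


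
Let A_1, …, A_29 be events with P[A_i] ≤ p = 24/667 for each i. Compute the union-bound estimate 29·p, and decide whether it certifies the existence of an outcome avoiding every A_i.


Union bound: P[∪_{i=1}^{29} A_i] ≤ Σ_i P[A_i] ≤ 29·p = 29·(24/667) = 24/23.
Numerically: 24/23 ≈ 1.04348.
Is 24/23 < 1? NO.
Since the bound 24/23 is ≥ 1, the union bound is uninformative here; it does NOT by itself certify existence.

29·p = 24/23 ≈ 1.04348; existence NOT certified by the union bound.


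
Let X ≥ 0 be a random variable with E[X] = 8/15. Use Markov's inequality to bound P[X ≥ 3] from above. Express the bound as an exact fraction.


μ = E[X] = 8/15, a = 3.
Markov: P[X ≥ 3] ≤ μ/a = (8/15)/3 = 8/45.
Numerically: ≈ 0.1778.
(Since a = 3 > μ = 0.5333, the bound 8/45 is < 1 and informative.)

P[X ≥ 3] ≤ 8/45 ≈ 0.1778.


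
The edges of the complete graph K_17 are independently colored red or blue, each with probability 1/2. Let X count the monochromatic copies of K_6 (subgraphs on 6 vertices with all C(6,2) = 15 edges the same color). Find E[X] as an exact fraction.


Let X = Σ_S X_S over the C(17, 6) = 12376 subsets S of size 6, where X_S = 1 if the K_6 on S is monochromatic.
For a fixed S, the K_6 on S has C(6, 2) = 15 edges. P[all 15 edges red] = (1/2)^15, and likewise for blue, so P[monochromatic] = 2·(1/2)^15 = 2^{1 − 15} = 1/16384.
By linearity: E[X] = C(17, 6) · 2^{1 − 15} = 12376 · 1/16384 = 1547/2048.
Numerically: E[X] ≈ 0.75537.

E[X] = C(17,6)·2^(1−C(6,2)) = 1547/2048 ≈ 0.75537.


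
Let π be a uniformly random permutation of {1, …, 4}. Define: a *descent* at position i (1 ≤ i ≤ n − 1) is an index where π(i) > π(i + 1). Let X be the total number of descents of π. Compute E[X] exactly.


Write X = Σ X_I over i = 1, …, 3, with X_I the indicator of one descent.
There are 3 indicators.
For each fixed i, the pair (π(i), π(i+1)) is a uniformly random ordered pair of distinct values from {1, …, 4}; by symmetry P[π(i) > π(i+1)] = 1/2.
By linearity: E[X] = 3 · (1/2) = (4 − 1) · (1/2) = 3/2 ≈ 1.500.

E[X] = 3/2 = 1.500.


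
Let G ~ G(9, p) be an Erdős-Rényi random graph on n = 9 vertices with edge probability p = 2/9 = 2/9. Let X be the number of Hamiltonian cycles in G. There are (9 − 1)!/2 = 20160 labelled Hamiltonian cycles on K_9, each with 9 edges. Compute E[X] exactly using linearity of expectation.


K_9 has (9 − 1)!/2 = 20160 labelled Hamiltonian cycles.
For each such Hamiltonian cycle H, let X_H = 1 if all 9 edges of H are present in G. Then P[X_H = 1] = p^{9} = (2/9)^{9} = 512/387420489.
By linearity: E[X] = Σ_H E[X_H] = 20160 · p^{9} = 20160 · 512/387420489 = 1146880/43046721.
Numerically: E[X] ≈ 0.02664.

E[X] = 20160 · (2/9)^{9} = 1146880/43046721 ≈ 0.02664.


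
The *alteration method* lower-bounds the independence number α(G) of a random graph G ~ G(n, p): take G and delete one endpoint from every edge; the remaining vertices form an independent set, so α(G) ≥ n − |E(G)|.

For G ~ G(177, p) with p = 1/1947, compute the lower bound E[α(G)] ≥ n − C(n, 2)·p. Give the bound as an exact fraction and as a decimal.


E[|E(G)|] = C(177, 2)·p = 15576 · (1/1947) = 8.
E[α(G)] ≥ n − E[|E(G)|] = 177 − 8 = 169.
Numerically: ≈ 169.000000.
(This is only a lower bound; the true E[α(G)] may be larger.)

E[α(G)] ≥ 169 ≈ 169.000000.


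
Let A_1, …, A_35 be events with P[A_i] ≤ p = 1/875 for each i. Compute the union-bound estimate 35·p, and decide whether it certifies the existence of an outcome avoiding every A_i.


Union bound: P[∪_{i=1}^{35} A_i] ≤ Σ_i P[A_i] ≤ 35·p = 35·(1/875) = 1/25.
Numerically: 1/25 ≈ 0.0400.
Is 1/25 < 1? YES.
Since P[∪ A_i] ≤ 1/25 < 1, the complement has P[∩ A_i^c] ≥ 1 − 1/25 = 24/25 > 0, so some outcome avoids every A_i.

35·p = 1/25 ≈ 0.0400; existence CERTIFIED by the union bound.


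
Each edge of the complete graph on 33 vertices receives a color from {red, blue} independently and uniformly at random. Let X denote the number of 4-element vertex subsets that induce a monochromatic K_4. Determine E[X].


Let X = Σ_S X_S over the C(33, 4) = 40920 subsets S of size 4, where X_S = 1 if the K_4 on S is monochromatic.
For a fixed S, the K_4 on S has C(4, 2) = 6 edges. P[all 6 edges red] = (1/2)^6, and likewise for blue, so P[monochromatic] = 2·(1/2)^6 = 2^{1 − 6} = 1/32.
By linearity of expectation: E[X] = C(33, 4) · 2^{1 − 6} = 40920 · 1/32 = 5115/4.
Numerically: E[X] ≈ 1278.75000.

E[X] = C(33,4)·2^(1−C(4,2)) = 5115/4 ≈ 1278.75000.


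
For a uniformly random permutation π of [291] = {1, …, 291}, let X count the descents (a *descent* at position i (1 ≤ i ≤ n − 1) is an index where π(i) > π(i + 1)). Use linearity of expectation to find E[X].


Write X = Σ X_I over i = 1, …, 290, with X_I the indicator of one descent.
There are 290 indicators.
For each fixed i, the pair (π(i), π(i+1)) is a uniformly random ordered pair of distinct values from {1, …, 291}; by symmetry P[π(i) > π(i+1)] = 1/2.
By linearity: E[X] = 290 · (1/2) = (291 − 1) · (1/2) = 145 ≈ 145.000.

E[X] = 145 = 145.000.


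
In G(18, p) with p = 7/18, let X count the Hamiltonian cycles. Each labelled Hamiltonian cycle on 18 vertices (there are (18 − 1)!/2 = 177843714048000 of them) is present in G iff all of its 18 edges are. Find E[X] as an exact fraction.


K_18 has (18 − 1)!/2 = 177843714048000 labelled Hamiltonian cycles.
For each such Hamiltonian cycle H, let X_H = 1 if all 18 edges of H are present in G. Then P[X_H = 1] = p^{18} = (7/18)^{18} = 1628413597910449/39346408075296537575424.
By linearity: E[X] = Σ_H E[X_H] = 177843714048000 · p^{18} = 177843714048000 · 1628413597910449/39346408075296537575424 = 24246874921186846803875/3294258113514384.
Numerically: E[X] ≈ 7.3603e+06.

E[X] = 177843714048000 · (7/18)^{18} = 24246874921186846803875/3294258113514384 ≈ 7.3603e+06.


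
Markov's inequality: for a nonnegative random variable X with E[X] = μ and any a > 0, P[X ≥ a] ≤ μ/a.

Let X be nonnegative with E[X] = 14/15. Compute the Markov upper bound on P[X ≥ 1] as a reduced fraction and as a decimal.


μ = E[X] = 14/15, a = 1.
Markov: P[X ≥ 1] ≤ μ/a = (14/15)/1 = 14/15.
Numerically: ≈ 0.933.
(Since a = 1 > μ = 0.933, the bound 14/15 is < 1 and informative.)

P[X ≥ 1] ≤ 14/15 ≈ 0.933.


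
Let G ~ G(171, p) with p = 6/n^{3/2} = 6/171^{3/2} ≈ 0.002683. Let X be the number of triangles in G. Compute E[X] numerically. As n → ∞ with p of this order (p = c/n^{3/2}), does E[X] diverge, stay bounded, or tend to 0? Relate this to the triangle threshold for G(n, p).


Number of potential triangles: C(171, 3) = 818805.
Each occurs with probability p³ ≈ (0.002683)³ ≈ 1.931840e-08.
By linearity: E[X] = C(171, 3)·p³ ≈ 818805 · 1.931840e-08 ≈ 0.0158.
Since α = 3/2 > 1, p = c/n^{3/2} = o(1/n) is below the triangle threshold p ~ 1/n. Asymptotically E[X] ~ (c³/6)·n^{3(1−α)} = (6³/6)·n^{-1.5} → 0, so by Markov's inequality G has no triangles w.h.p.

E[X] ≈ 0.0158; in regime p = Θ(1/n^{3/2}) E[X] tends to 0 (below the triangle threshold p ~ 1/n).


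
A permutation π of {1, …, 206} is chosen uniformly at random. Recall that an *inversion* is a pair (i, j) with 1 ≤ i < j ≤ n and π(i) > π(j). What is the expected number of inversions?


Write X = Σ X_I over the C(206, 2) = 21115 pairs i < j, with X_I the indicator of one inversion.
There are 21115 indicators.
For each fixed pair i < j, the values π(i) and π(j) are two distinct elements of {1, …, 206} in uniformly random order; by symmetry P[π(i) > π(j)] = 1/2.
By linearity: E[X] = 21115 · (1/2) = C(206, 2) · (1/2) = 21115/2 = 21115/2 ≈ 10557.500.

E[X] = 21115/2 = 10557.500.


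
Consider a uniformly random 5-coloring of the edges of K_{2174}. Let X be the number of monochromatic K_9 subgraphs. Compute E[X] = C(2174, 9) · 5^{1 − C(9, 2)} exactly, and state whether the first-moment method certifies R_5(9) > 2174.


E[X] = C(2174, 9) · 5^{1 − 36} = 2940165687188920530702934 · 5^{−35} = 2940165687188920530702934/2910383045673370361328125.
As a reduced fraction: E[X] = 2940165687188920530702934/2910383045673370361328125 ≈ 1.0102.
Is E[X] < 1? NO.
Since E[X] ≥ 1, the first-moment bound is inconclusive at n = 2174; it does NOT by itself certify R_5(9) > 2174.

E[X] = 2940165687188920530702934/2910383045673370361328125 ≈ 1.0102; E[X] ≥ 1; first-moment method inconclusive here.


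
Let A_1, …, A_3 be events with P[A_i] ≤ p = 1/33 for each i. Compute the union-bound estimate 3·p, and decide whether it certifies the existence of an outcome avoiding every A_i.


Union bound: P[∪_{i=1}^{3} A_i] ≤ Σ_i P[A_i] ≤ 3·p = 3·(1/33) = 1/11.
Numerically: 1/11 ≈ 0.0909091.
Is 1/11 < 1? YES.
Since P[∪ A_i] ≤ 1/11 < 1, the complement has P[∩ A_i^c] ≥ 1 − 1/11 = 10/11 > 0, so some outcome avoids every A_i.

3·p = 1/11 ≈ 0.0909091; existence CERTIFIED by the union bound.


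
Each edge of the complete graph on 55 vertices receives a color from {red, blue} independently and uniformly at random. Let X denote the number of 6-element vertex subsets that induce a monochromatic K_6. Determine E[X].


Let X = Σ_S X_S over the C(55, 6) = 28989675 subsets S of size 6, where X_S = 1 if the K_6 on S is monochromatic.
For a fixed S, the K_6 on S has C(6, 2) = 15 edges. P[all 15 edges red] = (1/2)^15, and likewise for blue, so P[monochromatic] = 2·(1/2)^15 = 2^{1 − 15} = 1/16384.
Summing: E[X] = C(55, 6) · 2^{1 − 15} = 28989675 · 1/16384 = 28989675/16384.
Numerically: E[X] ≈ 1769.389.

E[X] = C(55,6)·2^(1−C(6,2)) = 28989675/16384 ≈ 1769.389.


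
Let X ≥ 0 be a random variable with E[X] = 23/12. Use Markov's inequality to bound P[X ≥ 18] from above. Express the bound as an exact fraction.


μ = E[X] = 23/12, a = 18.
Markov: P[X ≥ 18] ≤ μ/a = (23/12)/18 = 23/216.
Numerically: ≈ 0.10648.
(Since a = 18 > μ = 1.91667, the bound 23/216 is < 1 and informative.)

P[X ≥ 18] ≤ 23/216 ≈ 0.10648.


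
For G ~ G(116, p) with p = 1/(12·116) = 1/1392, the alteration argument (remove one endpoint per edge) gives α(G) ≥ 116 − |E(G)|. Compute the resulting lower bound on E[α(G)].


E[|E(G)|] = C(116, 2)·p = 6670 · (1/1392) = 115/24.
E[α(G)] ≥ n − E[|E(G)|] = 116 − 115/24 = 2669/24.
Numerically: ≈ 111.208.
(This is only a lower bound; the true E[α(G)] may be larger.)

E[α(G)] ≥ 2669/24 ≈ 111.208.


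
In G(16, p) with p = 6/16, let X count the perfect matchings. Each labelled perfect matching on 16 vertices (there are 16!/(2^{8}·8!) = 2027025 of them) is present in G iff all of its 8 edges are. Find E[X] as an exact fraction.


K_16 has 16!/(2^{8}·8!) = 2027025 labelled perfect matchings.
For each such perfect matching H, let X_H = 1 if all 8 edges of H are present in G. Then P[X_H = 1] = p^{8} = (3/8)^{8} = 6561/16777216.
By linearity: E[X] = Σ_H E[X_H] = 2027025 · p^{8} = 2027025 · 6561/16777216 = 13299311025/16777216.
Numerically: E[X] ≈ 792.7.

E[X] = 2027025 · (3/8)^{8} = 13299311025/16777216 ≈ 792.7.


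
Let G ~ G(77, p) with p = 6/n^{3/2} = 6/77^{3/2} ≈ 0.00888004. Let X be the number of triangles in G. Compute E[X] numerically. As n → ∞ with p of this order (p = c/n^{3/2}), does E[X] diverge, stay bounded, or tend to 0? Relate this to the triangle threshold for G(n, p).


Number of potential triangles: C(77, 3) = 73150.
Each occurs with probability p³ ≈ (0.00888004)³ ≈ 7.00237698e-07.
By linearity: E[X] = C(77, 3)·p³ ≈ 73150 · 7.00237698e-07 ≈ 0.051222.
Since α = 3/2 > 1, p = c/n^{3/2} = o(1/n) is below the triangle threshold p ~ 1/n. Asymptotically E[X] ~ (c³/6)·n^{3(1−α)} = (6³/6)·n^{-1.5} → 0, so by Markov's inequality G has no triangles w.h.p.

E[X] ≈ 0.051222; in regime p = Θ(1/n^{3/2}) E[X] tends to 0 (below the triangle threshold p ~ 1/n).


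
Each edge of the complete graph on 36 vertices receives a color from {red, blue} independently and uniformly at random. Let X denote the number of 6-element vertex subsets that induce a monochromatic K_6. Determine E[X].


Let X = Σ_S X_S over the C(36, 6) = 1947792 subsets S of size 6, where X_S = 1 if the K_6 on S is monochromatic.
For a fixed S, the K_6 on S has C(6, 2) = 15 edges. P[all 15 edges red] = (1/2)^15, and likewise for blue, so P[monochromatic] = 2·(1/2)^15 = 2^{1 − 15} = 1/16384.
Summing: E[X] = C(36, 6) · 2^{1 − 15} = 1947792 · 1/16384 = 121737/1024.
Numerically: E[X] ≈ 118.884.

E[X] = C(36,6)·2^(1−C(6,2)) = 121737/1024 ≈ 118.884.


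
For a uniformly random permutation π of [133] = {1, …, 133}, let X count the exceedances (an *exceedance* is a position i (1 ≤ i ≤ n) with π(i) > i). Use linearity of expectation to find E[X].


Write X = Σ_{i=1}^{133} X_i, where X_i = 1_{π(i) > i}.
For each fixed i, π(i) is uniform over {1, …, 133} (marginal of a uniform permutation), so P[π(i) > i] = (n − i)/n. Summing: Σ_{i=1}^{133} (n − i)/n = (0 + 1 + … + 132)/133 = 133(133 − 1)/(2·133) = (133 − 1)/2.
Hence E[X] = Σ_{i=1}^{133} (133 − i)/133 = 66 ≈ 66.000000.

E[X] = 66 = 66.000000.


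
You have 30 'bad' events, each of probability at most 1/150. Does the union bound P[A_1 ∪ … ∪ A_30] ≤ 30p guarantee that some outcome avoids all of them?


Union bound: P[∪_{i=1}^{30} A_i] ≤ Σ_i P[A_i] ≤ 30·p = 30·(1/150) = 1/5.
Numerically: 1/5 ≈ 0.20000.
Is 1/5 < 1? YES.
Since P[∪ A_i] ≤ 1/5 < 1, the complement has P[∩ A_i^c] ≥ 1 − 1/5 = 4/5 > 0, so some outcome avoids every A_i.

30·p = 1/5 ≈ 0.20000; existence CERTIFIED by the union bound.


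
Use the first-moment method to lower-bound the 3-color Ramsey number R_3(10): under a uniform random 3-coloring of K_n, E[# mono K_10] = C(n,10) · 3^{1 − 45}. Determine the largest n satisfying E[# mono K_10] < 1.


We need C(n, 10) · 3^{1 − 45} < 1, i.e. C(n, 10) < 3^{45 − 1} = 984770902183611232881.
Check values of n near the boundary:
  n = 569: C(569, 10) = 905357721286137524328; 905357721286137524328 < 984770902183611232881? YES
  n = 570: C(570, 10) = 921524823451961408691; 921524823451961408691 < 984770902183611232881? YES
  n = 571: C(571, 10) = 937951290893172842001; 937951290893172842001 < 984770902183611232881? YES
  n = 572: C(572, 10) = 954640815642161682606; 954640815642161682606 < 984770902183611232881? YES
  n = 573: C(573, 10) = 971597135635805762226; 971597135635805762226 < 984770902183611232881? YES
  n = 574: C(574, 10) = 988824035203816502691; 988824035203816502691 < 984770902183611232881? NO
  n = 575: C(575, 10) = 1006325345561406175305; 1006325345561406175305 < 984770902183611232881? NO
The largest n with C(n, 10) < 984770902183611232881 is n = 573 (where E[X] = 35985079097622435638/36472996377170786403 ≈ 0.98662). Hence R_3(10) > 573, i.e. R_3(10) ≥ 574.

Largest n = 573; hence R_3(10) > 573.
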